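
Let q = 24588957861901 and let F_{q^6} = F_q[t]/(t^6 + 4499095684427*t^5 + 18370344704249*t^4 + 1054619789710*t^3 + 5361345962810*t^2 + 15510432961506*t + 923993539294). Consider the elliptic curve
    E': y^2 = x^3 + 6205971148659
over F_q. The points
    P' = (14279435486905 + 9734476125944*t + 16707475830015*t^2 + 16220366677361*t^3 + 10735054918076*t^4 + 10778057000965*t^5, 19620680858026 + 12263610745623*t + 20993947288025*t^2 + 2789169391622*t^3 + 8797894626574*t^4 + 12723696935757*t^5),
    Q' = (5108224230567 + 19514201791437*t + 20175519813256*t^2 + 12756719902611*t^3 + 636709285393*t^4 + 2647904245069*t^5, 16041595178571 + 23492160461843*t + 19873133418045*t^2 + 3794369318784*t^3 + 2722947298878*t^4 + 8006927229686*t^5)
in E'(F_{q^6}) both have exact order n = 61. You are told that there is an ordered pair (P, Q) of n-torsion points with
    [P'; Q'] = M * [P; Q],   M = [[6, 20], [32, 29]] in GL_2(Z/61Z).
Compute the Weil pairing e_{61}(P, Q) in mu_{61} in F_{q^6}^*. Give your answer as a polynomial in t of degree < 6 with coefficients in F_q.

22233547482087 + 2989596568564*t + 23765866691251*t^2 + 893122958470*t^3 + 4538023968080*t^4 + 11546486253559*t^5

e_{61} is bilinear + alternating on E[61], so e_{61}(6*P + 20*Q, 32*P + 29*Q) = e_{61}(P,Q)^(6*29-20*32).
Hence e(P,Q) = e(P',Q')^{25} where 25 = 22^{-1} mod 61.
n = 61 = (111101)_2 (6 bits, wt 5); accumulate f_{61,P'}(Q'+S)/f_{61,P'}(S) along the 5-step ladder.
f_P(D_Q)/f_Q(D_P) = 11468959686559 + 11961139291281*t + 9454018104188*t^2 + 6245954283990*t^3 + 19530163403870*t^4 + 11742456949531*t^5.
e_{61}(P,Q) = (11468959686559 + 11961139291281*t + 9454018104188*t^2 + 6245954283990*t^3 + 19530163403870*t^4 + 11742456949531*t^5)^{25} = 22233547482087 + 2989596568564*t + 23765866691251*t^2 + 893122958470*t^3 + 4538023968080*t^4 + 11546486253559*t^5.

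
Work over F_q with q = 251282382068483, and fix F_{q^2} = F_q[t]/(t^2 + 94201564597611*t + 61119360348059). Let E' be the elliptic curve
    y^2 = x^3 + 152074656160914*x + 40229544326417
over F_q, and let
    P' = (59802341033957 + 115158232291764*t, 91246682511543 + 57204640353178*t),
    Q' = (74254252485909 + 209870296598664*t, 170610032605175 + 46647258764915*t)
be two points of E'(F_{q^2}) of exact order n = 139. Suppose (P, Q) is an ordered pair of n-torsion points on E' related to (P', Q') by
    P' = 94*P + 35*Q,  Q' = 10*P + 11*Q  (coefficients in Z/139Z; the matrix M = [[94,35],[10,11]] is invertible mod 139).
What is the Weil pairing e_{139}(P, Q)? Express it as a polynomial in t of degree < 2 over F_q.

99347983803827 + 233720580528700*t

Alternating bilinearity on E[139] (values in mu_{139} in F_{251282382068483^2}) gives e(P',Q') = e(P,Q)^det(M).
det M = 94*11 - 35*10 = 684 = 128 (mod 139); 128^{-1} = 101 (mod 139).
n = 139 = (10001011)_2 (8 bits, wt 4); accumulate f_{139,P'}(Q'+S)/f_{139,P'}(S) along the 7-step ladder.
e_{139}(P',Q') = 63084398135256 + 198388952841612*t.
Raise to 101: e(P,Q) = 99347983803827 + 233720580528700*t in mu_{139}.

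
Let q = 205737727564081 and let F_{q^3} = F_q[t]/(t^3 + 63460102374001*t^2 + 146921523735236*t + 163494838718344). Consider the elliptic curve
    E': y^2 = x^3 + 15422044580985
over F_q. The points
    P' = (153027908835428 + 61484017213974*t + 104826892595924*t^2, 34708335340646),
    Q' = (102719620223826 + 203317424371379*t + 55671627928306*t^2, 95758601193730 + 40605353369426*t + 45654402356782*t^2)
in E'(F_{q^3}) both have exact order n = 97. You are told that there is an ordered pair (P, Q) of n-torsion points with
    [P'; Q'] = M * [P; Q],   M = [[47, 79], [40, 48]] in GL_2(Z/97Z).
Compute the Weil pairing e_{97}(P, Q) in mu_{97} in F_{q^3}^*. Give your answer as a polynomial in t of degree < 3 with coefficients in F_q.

131999656604734 + 170678992674002*t + 35650008427686*t^2

Under M = [[47,79],[40,48]] in GL_2(Z/97), e_{97}(P',Q') = e_{97}(P,Q)^(47*48-79*40 mod 97).
47*48 - 79*40 = -904; reduced mod 97: det = 66, inverse 25.
Run Miller on y^2=x^3+15422044580985 over F_{205737727564081}: ladder 1100001 (7 bits); e = f_P(D_Q)/f_Q(D_P).
The quotient is 8621763636923 + 165835438983812*t + 55613864616609*t^2.
Raise to 25: e(P,Q) = 131999656604734 + 170678992674002*t + 35650008427686*t^2 in mu_{97}.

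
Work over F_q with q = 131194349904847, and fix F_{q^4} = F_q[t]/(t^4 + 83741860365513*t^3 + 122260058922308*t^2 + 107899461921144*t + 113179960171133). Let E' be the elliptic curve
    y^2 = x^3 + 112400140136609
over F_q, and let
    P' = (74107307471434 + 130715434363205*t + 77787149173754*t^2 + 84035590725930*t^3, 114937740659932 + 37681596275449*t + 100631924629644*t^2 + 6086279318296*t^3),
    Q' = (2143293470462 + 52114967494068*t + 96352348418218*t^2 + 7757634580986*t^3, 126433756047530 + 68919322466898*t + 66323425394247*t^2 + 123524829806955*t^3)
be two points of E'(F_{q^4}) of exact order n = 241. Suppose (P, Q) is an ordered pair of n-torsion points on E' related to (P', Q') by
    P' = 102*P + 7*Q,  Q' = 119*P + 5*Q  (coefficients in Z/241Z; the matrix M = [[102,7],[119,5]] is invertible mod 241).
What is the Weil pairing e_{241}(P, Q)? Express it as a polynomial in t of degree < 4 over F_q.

e_{241}(aP+bQ,cP+dQ) = e_{241}(P,Q)^(ad-bc); with (a,b,c,d)=(102,7,119,5) this gives the det-241 law.
Hence e(P,Q) = e(P',Q')^{144} where 144 = 159^{-1} mod 241.
Build f_{241,P'} and f_{241,Q'} via the 8-bit ladder of 241=11110001_2; evaluate at shifted divisors; quotient in F_{131194349904847^4}.
Result: e(P',Q') = 29614986099350 + 60841505848544*t + 86655017372725*t^2 + 63388932909413*t^3.
Raise to 144: e(P,Q) = 95401221555968 + 101587653607901*t + 42526121745900*t^2 + 26038527875568*t^3 in mu_{241}.

95401221555968 + 101587653607901*t + 42526121745900*t^2 + 26038527875568*t^3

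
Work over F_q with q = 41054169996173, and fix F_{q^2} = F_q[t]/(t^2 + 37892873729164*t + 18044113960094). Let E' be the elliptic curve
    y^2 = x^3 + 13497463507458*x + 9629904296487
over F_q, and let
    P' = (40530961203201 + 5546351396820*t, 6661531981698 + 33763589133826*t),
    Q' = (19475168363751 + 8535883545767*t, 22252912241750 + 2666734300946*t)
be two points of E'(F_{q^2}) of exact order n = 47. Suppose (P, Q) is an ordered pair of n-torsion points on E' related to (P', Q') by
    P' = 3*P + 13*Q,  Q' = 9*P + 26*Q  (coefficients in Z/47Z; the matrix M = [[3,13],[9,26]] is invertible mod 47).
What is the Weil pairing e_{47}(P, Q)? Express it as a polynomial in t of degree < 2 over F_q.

28111615425398 + 15855228101259*t

e_{47}(aP+bQ,cP+dQ) = e_{47}(P,Q)^(ad-bc); with (a,b,c,d)=(3,13,9,26) this gives the det-47 law.
So e_{47}(P,Q) = e_{47}(P',Q')^{6}, since 8*6 = 1 mod 47.
n = 47 = (101111)_2 (6 bits, wt 5); accumulate f_{47,P'}(Q'+S)/f_{47,P'}(S) along the 5-step ladder.
The quotient is 23164861080684 + 32089057474928*t.
(23164861080684 + 32089057474928*t)^{6} mod (41054169996173,f) = 28111615425398 + 15855228101259*t.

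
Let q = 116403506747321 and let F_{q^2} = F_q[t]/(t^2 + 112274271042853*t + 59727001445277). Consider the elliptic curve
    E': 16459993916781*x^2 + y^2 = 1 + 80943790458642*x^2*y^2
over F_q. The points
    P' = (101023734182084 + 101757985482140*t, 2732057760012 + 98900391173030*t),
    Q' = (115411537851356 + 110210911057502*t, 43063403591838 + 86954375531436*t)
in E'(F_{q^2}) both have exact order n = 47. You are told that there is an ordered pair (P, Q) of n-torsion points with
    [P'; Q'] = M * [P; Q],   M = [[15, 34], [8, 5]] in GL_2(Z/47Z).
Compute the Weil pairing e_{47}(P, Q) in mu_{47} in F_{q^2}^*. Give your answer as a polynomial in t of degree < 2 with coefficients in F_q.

106724245513330 + 12791344244651*t

The 47-Weil pairing on E[47] over F_{116403506747321} is alternating-bilinear: e_{47}(P',Q') = e_{47}(P,Q)^det(M).
15*5 - 34*8 = -197; reduced mod 47: det = 38, inverse 26.
Edwards a_E,d_E -> Montgomery A=59012891864334,B=30214429476859 -> Weierstrass 25388902372925,65930131408204 via alpha=74435717436231,beta=12979927551365.
Run Miller on y^2=x^3+25388902372925*x+65930131408204 over F_{116403506747321}: ladder 101111 (6 bits); e = f_P(D_Q)/f_Q(D_P).
f_P(D_Q)/f_Q(D_P) = 29316895416328 + 62666449108811*t.
(29316895416328 + 62666449108811*t)^{26} mod (116403506747321,f) = 106724245513330 + 12791344244651*t.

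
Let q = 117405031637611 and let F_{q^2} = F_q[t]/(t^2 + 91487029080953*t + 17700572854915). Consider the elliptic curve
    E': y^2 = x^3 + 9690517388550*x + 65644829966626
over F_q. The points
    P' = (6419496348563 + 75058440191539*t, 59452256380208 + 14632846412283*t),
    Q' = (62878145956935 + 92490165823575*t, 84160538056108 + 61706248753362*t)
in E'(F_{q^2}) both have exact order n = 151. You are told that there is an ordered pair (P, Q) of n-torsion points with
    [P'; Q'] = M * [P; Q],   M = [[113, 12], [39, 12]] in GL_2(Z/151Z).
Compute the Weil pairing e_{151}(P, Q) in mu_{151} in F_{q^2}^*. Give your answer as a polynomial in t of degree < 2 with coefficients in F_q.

Under M = [[113,12],[39,12]] in GL_2(Z/151), e_{151}(P',Q') = e_{151}(P,Q)^(113*12-12*39 mod 151).
So e_{151}(P,Q) = e_{151}(P',Q')^{109}, since 133*109 = 1 mod 151.
n = 151 = (10010111)_2 (8 bits, wt 5); accumulate f_{151,P'}(Q'+S)/f_{151,P'}(S) along the 7-step ladder.
So e_{151}(P',Q') = 10710568663920 + 17946054493190*t.
Thus e_{151}(P,Q) = 12463819878937 + 21938211771559*t.

12463819878937 + 21938211771559*t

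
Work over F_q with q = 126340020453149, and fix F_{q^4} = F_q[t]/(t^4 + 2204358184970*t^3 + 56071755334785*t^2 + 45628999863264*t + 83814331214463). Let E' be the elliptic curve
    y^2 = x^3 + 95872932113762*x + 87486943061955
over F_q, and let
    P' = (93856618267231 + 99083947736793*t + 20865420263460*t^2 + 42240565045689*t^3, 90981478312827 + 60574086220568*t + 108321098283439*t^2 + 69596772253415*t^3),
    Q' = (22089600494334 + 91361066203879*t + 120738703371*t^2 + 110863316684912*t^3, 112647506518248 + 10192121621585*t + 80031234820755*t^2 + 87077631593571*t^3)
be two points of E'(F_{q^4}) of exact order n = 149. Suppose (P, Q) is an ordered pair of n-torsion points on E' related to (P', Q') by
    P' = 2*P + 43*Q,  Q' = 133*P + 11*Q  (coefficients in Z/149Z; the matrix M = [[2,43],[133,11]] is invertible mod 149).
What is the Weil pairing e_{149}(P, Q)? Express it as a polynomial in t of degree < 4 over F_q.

115525641764074 + 42553370297677*t + 63003018778701*t^2 + 112984380463117*t^3

Alternating bilinearity on E[149] (values in mu_{149} in F_{126340020453149^4}) gives e(P',Q') = e(P,Q)^det(M).
det(M) mod 149 = 114; its inverse in (Z/149)^* is 17 (check: 114*17 mod 149 = 1).
Run Miller on y^2=x^3+95872932113762*x+87486943061955 over F_{126340020453149}: ladder 10010101 (8 bits); e = f_P(D_Q)/f_Q(D_P).
Miller gives e_{149}(P',Q') = 64293916738201 + 122036233401083*t + 99457837466532*t^2 + 91586019603208*t^3 in F_{126340020453149^4}.
Raise to 17: e(P,Q) = 115525641764074 + 42553370297677*t + 63003018778701*t^2 + 112984380463117*t^3 in mu_{149}.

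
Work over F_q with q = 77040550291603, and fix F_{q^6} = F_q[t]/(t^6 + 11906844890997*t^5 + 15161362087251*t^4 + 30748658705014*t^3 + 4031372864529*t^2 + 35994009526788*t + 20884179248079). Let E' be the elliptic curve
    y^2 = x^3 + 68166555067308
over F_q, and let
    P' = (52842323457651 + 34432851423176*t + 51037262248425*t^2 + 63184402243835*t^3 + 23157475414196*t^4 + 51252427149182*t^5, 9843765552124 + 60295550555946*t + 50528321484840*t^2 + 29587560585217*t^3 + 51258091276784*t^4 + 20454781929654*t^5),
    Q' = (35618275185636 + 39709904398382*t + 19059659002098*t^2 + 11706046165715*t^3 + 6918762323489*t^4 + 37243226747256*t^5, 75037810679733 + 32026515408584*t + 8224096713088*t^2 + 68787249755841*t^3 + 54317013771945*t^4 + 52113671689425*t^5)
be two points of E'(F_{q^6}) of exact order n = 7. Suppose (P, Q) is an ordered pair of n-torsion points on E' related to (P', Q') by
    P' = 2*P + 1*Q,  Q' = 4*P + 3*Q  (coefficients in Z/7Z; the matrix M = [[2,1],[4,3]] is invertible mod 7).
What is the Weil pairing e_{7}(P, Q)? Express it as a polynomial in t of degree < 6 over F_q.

Since e_{7}(P,P)=e_{7}(Q,Q)=1 and e_{7}(Q,P)=e_{7}(P,Q)^{-1}, expanding e_{7}(2*P + 1*Q,4*P + 3*Q) leaves e(P,Q)^det(M).
2*3 - 1*4 = 2; reduced mod 7: det = 2, inverse 4.
Run Miller on y^2=x^3+68166555067308 over F_{77040550291603}: ladder 111 (3 bits); e = f_P(D_Q)/f_Q(D_P).
f_P(D_Q)/f_Q(D_P) = 51328802831729 + 19687299429101*t + 34601886667266*t^2 + 75786897165492*t^3 + 15043566890820*t^4 + 56238904957901*t^5.
Raise to 4: e(P,Q) = 60934267552562 + 18976091928800*t + 15574621557285*t^2 + 13807816357223*t^3 + 48066717066728*t^4 + 74393184962375*t^5 in mu_{7}.

60934267552562 + 18976091928800*t + 15574621557285*t^2 + 13807816357223*t^3 + 48066717066728*t^4 + 74393184962375*t^5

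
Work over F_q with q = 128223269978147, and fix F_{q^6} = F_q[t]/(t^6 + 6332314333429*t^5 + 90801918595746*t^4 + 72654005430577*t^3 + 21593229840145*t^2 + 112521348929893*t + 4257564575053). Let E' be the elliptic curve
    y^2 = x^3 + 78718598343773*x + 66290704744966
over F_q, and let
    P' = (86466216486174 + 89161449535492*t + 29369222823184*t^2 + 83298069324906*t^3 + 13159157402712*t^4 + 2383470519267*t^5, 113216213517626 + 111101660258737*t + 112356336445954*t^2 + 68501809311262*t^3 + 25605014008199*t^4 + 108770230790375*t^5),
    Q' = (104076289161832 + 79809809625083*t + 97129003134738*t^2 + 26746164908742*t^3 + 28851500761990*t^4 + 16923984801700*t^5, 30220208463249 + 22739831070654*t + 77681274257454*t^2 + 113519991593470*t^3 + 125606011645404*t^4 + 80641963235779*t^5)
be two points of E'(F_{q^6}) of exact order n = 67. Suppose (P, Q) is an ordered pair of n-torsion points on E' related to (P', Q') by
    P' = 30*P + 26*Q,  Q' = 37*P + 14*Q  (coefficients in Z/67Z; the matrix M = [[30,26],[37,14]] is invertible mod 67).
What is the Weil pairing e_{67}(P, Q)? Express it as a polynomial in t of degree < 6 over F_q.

70106874310736 + 123808995740338*t + 47014005854138*t^2 + 117597945069963*t^3 + 1662117063179*t^4 + 46520547652744*t^5

e_{67}(aP+bQ,cP+dQ) = e_{67}(P,Q)^(ad-bc); with (a,b,c,d)=(30,26,37,14) this gives the det-67 law.
det M = 30*14 - 26*37 = -542 = 61 (mod 67); 61^{-1} = 11 (mod 67).
Miller loop for e_{67} over F_{128223269978147^6}: bits of 67 = 1000011; 6 double steps + 2 add steps, l/v at each.
Result: e(P',Q') = 97123229005531 + 45049344670914*t + 98813425418794*t^2 + 22565073554374*t^3 + 48595857940460*t^4 + 33827936095087*t^5.
Hence e(P,Q) = 70106874310736 + 123808995740338*t + 47014005854138*t^2 + 117597945069963*t^3 + 1662117063179*t^4 + 46520547652744*t^5 in F_{128223269978147^6}^*.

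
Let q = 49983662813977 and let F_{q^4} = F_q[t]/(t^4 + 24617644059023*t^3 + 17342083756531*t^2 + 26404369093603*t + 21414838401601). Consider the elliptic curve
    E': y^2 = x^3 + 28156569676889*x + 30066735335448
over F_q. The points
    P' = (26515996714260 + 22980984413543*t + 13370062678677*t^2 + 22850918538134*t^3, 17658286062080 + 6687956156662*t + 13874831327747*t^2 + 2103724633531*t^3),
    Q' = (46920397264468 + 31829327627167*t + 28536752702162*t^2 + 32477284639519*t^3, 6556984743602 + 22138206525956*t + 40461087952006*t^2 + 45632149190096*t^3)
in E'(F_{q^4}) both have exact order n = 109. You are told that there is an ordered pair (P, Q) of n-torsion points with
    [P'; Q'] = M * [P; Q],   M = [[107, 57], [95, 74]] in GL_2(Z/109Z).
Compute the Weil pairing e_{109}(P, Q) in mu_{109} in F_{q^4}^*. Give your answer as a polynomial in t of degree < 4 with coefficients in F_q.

Since e_{109}(P,P)=e_{109}(Q,Q)=1 and e_{109}(Q,P)=e_{109}(P,Q)^{-1}, expanding e_{109}(107*P + 57*Q,95*P + 74*Q) leaves e(P,Q)^det(M).
det(M) mod 109 = 105; its inverse in (Z/109)^* is 27 (check: 105*27 mod 109 = 1).
Run Miller on y^2=x^3+28156569676889*x+30066735335448 over F_{49983662813977}: ladder 1101101 (7 bits); e = f_P(D_Q)/f_Q(D_P).
So e_{109}(P',Q') = 48638063840404 + 3091426855159*t + 25008445780714*t^2 + 14845520644827*t^3.
(48638063840404 + 3091426855159*t + 25008445780714*t^2 + 14845520644827*t^3)^{27} mod (49983662813977,f) = 35447932830480 + 42453910119656*t + 7471112599430*t^2 + 25941880043057*t^3.

35447932830480 + 42453910119656*t + 7471112599430*t^2 + 25941880043057*t^3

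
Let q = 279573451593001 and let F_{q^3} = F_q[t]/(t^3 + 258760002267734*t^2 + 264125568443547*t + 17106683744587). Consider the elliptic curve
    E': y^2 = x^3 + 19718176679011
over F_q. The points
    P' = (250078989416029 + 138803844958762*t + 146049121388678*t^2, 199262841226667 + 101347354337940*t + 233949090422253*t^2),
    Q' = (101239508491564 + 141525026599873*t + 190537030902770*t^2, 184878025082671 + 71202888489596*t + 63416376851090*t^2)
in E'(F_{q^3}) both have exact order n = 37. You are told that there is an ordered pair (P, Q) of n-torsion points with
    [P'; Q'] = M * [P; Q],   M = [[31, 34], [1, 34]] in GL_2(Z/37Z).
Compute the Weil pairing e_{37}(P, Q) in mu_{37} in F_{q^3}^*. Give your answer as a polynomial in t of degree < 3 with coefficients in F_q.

The 37-Weil pairing on E[37] over F_{279573451593001} is alternating-bilinear: e_{37}(P',Q') = e_{37}(P,Q)^det(M).
Hence e(P,Q) = e(P',Q')^{30} where 30 = 21^{-1} mod 37.
Miller loop for e_{37} over F_{279573451593001^3}: bits of 37 = 100101; 5 double steps + 2 add steps, l/v at each.
f_P(D_Q)/f_Q(D_P) = 177956494852437 + 224470055080809*t + 213219976236228*t^2.
e_{37}(P,Q) = (177956494852437 + 224470055080809*t + 213219976236228*t^2)^{30} = 216062305372476 + 28128540395675*t + 63205459527894*t^2.

216062305372476 + 28128540395675*t + 63205459527894*t^2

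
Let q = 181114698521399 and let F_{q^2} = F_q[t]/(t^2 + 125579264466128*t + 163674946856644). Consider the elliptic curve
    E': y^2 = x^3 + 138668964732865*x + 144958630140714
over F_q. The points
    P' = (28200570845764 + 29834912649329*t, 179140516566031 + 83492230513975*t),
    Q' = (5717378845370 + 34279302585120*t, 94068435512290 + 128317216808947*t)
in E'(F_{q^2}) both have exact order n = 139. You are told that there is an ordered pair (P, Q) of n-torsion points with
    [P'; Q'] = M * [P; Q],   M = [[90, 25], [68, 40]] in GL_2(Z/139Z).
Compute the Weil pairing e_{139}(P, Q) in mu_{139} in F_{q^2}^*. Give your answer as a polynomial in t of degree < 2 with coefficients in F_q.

5034150875300 + 144291602913971*t

Since e_{139}(P,P)=e_{139}(Q,Q)=1 and e_{139}(Q,P)=e_{139}(P,Q)^{-1}, expanding e_{139}(90*P + 25*Q,68*P + 40*Q) leaves e(P,Q)^det(M).
Inverting 93 mod 139: 3. Thus e_{139}(P,Q) = e(P',Q')^{3}.
Miller loop for e_{139} over F_{181114698521399^2}: bits of 139 = 10001011; 7 double steps + 3 add steps, l/v at each.
e_{139}(P',Q') = 104686257791590 + 6339733828193*t.
(104686257791590 + 6339733828193*t)^{3} mod (181114698521399,f) = 5034150875300 + 144291602913971*t.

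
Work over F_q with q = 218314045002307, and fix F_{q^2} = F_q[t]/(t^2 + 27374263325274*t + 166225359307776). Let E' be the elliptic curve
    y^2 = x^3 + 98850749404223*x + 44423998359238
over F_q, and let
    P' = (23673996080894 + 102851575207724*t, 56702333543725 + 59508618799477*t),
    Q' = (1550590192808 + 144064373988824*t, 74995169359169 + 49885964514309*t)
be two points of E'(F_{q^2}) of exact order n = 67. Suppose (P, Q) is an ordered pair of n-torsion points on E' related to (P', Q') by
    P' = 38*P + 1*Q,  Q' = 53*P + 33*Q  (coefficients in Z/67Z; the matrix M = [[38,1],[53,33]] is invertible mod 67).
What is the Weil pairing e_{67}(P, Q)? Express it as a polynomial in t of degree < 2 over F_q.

e_{67} is bilinear + alternating on E[67], so e_{67}(38*P + 1*Q, 53*P + 33*Q) = e_{67}(P,Q)^(38*33-1*53).
So e_{67}(P,Q) = e_{67}(P',Q')^{40}, since 62*40 = 1 mod 67.
n = 67 = (1000011)_2 (7 bits, wt 3); accumulate f_{67,P'}(Q'+S)/f_{67,P'}(S) along the 6-step ladder.
e_{67}(P',Q') = 4483836385480 + 72329108543188*t.
Hence e(P,Q) = 55155127157178 + 185158484518888*t in F_{218314045002307^2}^*.

55155127157178 + 185158484518888*t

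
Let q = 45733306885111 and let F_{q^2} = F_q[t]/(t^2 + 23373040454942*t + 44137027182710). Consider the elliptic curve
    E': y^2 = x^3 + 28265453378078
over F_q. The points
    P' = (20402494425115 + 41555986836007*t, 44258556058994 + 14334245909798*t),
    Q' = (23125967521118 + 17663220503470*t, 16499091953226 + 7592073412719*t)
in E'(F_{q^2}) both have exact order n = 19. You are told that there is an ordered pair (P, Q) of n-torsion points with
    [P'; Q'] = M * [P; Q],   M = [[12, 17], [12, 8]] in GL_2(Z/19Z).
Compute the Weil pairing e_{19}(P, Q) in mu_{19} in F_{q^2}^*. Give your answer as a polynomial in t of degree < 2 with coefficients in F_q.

Since e_{19}(P,P)=e_{19}(Q,Q)=1 and e_{19}(Q,P)=e_{19}(P,Q)^{-1}, expanding e_{19}(12*P + 17*Q,12*P + 8*Q) leaves e(P,Q)^det(M).
Inverting 6 mod 19: 16. Thus e_{19}(P,Q) = e(P',Q')^{16}.
Build f_{19,P'} and f_{19,Q'} via the 5-bit ladder of 19=10011_2; evaluate at shifted divisors; quotient in F_{45733306885111^2}.
Miller gives e_{19}(P',Q') = 26506231374757 + 252841060685*t in F_{45733306885111^2}.
e_{19}(P,Q) = (26506231374757 + 252841060685*t)^{16} = 9757449306358 + 12073734922862*t.

9757449306358 + 12073734922862*t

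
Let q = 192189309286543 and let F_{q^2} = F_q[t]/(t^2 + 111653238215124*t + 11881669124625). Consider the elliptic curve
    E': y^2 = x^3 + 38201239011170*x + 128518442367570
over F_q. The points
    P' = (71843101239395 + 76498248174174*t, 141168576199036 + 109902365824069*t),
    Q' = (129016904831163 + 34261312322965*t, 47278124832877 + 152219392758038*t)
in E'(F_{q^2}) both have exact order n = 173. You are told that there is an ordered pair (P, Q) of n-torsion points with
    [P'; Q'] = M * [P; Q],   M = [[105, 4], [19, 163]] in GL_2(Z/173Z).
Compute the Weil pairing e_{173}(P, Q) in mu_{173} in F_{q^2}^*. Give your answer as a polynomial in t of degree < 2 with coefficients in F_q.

e_{173} is bilinear + alternating on E[173], so e_{173}(105*P + 4*Q, 19*P + 163*Q) = e_{173}(P,Q)^(105*163-4*19).
105*163 - 4*19 = 17039; reduced mod 173: det = 85, inverse 57.
Build f_{173,P'} and f_{173,Q'} via the 8-bit ladder of 173=10101101_2; evaluate at shifted divisors; quotient in F_{192189309286543^2}.
f_P(D_Q)/f_Q(D_P) = 28819049824068 + 178240399622472*t.
e_{173}(P,Q) = (28819049824068 + 178240399622472*t)^{57} = 174631956853532 + 161176434635869*t.

174631956853532 + 161176434635869*t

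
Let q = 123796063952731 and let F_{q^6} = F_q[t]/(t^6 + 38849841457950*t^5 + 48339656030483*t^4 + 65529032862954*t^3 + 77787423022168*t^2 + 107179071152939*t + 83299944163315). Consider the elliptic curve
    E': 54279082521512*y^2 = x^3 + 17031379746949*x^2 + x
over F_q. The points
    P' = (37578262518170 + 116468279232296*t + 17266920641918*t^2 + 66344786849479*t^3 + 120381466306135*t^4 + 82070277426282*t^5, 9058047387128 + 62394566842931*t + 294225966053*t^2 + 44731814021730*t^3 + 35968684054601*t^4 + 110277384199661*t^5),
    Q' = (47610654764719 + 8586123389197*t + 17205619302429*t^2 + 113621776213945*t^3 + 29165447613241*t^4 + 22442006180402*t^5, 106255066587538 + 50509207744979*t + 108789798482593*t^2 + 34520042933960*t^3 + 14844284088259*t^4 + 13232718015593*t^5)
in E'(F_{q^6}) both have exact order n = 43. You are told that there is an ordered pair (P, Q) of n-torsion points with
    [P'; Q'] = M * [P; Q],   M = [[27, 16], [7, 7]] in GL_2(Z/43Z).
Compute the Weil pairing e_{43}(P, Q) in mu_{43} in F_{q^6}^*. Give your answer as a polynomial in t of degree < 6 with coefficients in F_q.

46310169839839 + 121908647551621*t + 271291675275*t^2 + 44233481952469*t^3 + 53764571978613*t^4 + 27252362425327*t^5

e_{43}(aP+bQ,cP+dQ) = e_{43}(P,Q)^(ad-bc); with (a,b,c,d)=(27,16,7,7) this gives the det-43 law.
So e_{43}(P,Q) = e_{43}(P',Q')^{19}, since 34*19 = 1 mod 43.
Undo Montgomery via alpha=53041247988254, beta=23668426522521: (a',b')=(45373479175966,35312800820072) over F_{123796063952731}.
n = 43 = (101011)_2 (6 bits, wt 4); accumulate f_{43,P'}(Q'+S)/f_{43,P'}(S) along the 5-step ladder.
Miller gives e_{43}(P',Q') = 2387645447290 + 58029732402495*t + 23591301888343*t^2 + 113371459964435*t^3 + 74704376939458*t^4 + 55710066363039*t^5 in F_{123796063952731^6}.
Hence e(P,Q) = 46310169839839 + 121908647551621*t + 271291675275*t^2 + 44233481952469*t^3 + 53764571978613*t^4 + 27252362425327*t^5 in F_{123796063952731^6}^*.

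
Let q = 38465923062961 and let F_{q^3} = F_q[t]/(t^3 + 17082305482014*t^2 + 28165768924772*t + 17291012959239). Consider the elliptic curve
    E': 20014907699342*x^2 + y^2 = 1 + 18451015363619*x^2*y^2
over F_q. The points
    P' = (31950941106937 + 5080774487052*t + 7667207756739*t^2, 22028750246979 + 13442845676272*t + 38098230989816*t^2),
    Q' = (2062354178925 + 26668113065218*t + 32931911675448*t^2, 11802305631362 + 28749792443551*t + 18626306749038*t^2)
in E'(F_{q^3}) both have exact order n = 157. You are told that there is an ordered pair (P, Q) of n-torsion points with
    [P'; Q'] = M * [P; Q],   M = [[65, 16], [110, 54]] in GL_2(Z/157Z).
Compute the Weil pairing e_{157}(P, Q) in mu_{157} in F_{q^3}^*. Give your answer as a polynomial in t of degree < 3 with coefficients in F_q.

33986449400810 + 14051632985710*t + 22582084116786*t^2

Alternating bilinearity on E[157] (values in mu_{157} in F_{38465923062961^3}) gives e(P',Q') = e(P,Q)^det(M).
det M = 65*54 - 16*110 = 1750 = 23 (mod 157); 23^{-1} = 41 (mod 157).
Edwards a_E,d_E -> Montgomery A=0,B=32767020874957 -> Weierstrass 36248795103584,0 via alpha=0,beta=10007453849671.
Build f_{157,P'} and f_{157,Q'} via the 8-bit ladder of 157=10011101_2; evaluate at shifted divisors; quotient in F_{38465923062961^3}.
Result: e(P',Q') = 36555680430968 + 2666887770851*t + 38218162764063*t^2.
e_{157}(P,Q) = (36555680430968 + 2666887770851*t + 38218162764063*t^2)^{41} = 33986449400810 + 14051632985710*t + 22582084116786*t^2.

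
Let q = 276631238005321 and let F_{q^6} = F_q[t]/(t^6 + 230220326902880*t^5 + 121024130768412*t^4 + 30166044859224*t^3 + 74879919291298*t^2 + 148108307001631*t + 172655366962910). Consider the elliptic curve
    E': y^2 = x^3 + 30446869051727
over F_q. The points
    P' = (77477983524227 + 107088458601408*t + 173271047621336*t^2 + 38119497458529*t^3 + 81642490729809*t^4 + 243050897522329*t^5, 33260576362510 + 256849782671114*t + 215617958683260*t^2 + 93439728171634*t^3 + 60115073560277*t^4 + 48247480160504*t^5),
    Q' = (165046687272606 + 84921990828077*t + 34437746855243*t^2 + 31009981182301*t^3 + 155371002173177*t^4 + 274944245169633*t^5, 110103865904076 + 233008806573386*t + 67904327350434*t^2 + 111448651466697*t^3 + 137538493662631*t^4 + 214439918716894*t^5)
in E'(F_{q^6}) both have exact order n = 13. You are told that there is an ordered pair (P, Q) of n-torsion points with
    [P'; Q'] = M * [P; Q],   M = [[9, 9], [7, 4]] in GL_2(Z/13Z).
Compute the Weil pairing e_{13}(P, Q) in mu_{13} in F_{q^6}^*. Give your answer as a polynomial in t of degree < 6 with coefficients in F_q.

121811859817694 + 208484395098358*t + 240523909159624*t^2 + 201211996754353*t^3 + 25209140473092*t^4 + 207230995567468*t^5

Since e_{13}(P,P)=e_{13}(Q,Q)=1 and e_{13}(Q,P)=e_{13}(P,Q)^{-1}, expanding e_{13}(9*P + 9*Q,7*P + 4*Q) leaves e(P,Q)^det(M).
det M = 9*4 - 9*7 = -27 = 12 (mod 13); 12^{-1} = 12 (mod 13).
n = 13 = (1101)_2 (4 bits, wt 3); accumulate f_{13,P'}(Q'+S)/f_{13,P'}(S) along the 3-step ladder.
e_{13}(P',Q') = 11035105412794 + 268380253410921*t + 178777680177474*t^2 + 75721424102045*t^3 + 245452739180305*t^4 + 88239645119326*t^5.
Finally e_{13}(P,Q) = 121811859817694 + 208484395098358*t + 240523909159624*t^2 + 201211996754353*t^3 + 25209140473092*t^4 + 207230995567468*t^5.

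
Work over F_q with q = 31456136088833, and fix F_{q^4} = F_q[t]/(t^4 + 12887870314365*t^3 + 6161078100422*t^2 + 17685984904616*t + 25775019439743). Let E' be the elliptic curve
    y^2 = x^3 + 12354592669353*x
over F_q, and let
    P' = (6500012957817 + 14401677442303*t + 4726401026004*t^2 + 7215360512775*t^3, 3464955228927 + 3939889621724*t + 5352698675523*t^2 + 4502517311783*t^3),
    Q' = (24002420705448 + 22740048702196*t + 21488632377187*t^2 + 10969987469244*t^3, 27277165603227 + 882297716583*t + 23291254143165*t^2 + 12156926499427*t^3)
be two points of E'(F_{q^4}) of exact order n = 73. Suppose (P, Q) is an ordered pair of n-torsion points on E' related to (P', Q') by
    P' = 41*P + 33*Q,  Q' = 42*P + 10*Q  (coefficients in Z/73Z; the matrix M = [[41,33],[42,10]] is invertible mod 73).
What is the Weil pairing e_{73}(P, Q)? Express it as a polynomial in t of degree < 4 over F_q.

Under M = [[41,33],[42,10]] in GL_2(Z/73), e_{73}(P',Q') = e_{73}(P,Q)^(41*10-33*42 mod 73).
Hence e(P,Q) = e(P',Q')^{27} where 27 = 46^{-1} mod 73.
Miller loop for e_{73} over F_{31456136088833^4}: bits of 73 = 1001001; 6 double steps + 2 add steps, l/v at each.
f_P(D_Q)/f_Q(D_P) = 26337770824396 + 15835240128456*t + 19102481740992*t^2 + 22813646866573*t^3.
Raise to 27: e(P,Q) = 29589781842981 + 30091746214537*t + 28200419935611*t^2 + 6573121380656*t^3 in mu_{73}.

29589781842981 + 30091746214537*t + 28200419935611*t^2 + 6573121380656*t^3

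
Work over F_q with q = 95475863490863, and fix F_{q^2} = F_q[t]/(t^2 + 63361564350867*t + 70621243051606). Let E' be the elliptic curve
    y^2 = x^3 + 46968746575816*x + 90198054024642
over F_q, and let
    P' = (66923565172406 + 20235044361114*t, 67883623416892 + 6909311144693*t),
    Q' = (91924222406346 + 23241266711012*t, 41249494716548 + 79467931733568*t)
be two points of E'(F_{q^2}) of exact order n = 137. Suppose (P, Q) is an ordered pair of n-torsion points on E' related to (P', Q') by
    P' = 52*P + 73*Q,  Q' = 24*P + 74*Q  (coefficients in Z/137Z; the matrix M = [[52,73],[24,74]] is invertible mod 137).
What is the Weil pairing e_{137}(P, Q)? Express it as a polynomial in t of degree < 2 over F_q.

The 137-Weil pairing on E[137] over F_{95475863490863} is alternating-bilinear: e_{137}(P',Q') = e_{137}(P,Q)^det(M).
Hence e(P,Q) = e(P',Q')^{127} where 127 = 41^{-1} mod 137.
Double-and-add over 10001001: 8-1 doublings, 3-1 additions; each step l_{T,T}/v_{2T} or l_{T,P'}/v at Q'+S for random S.
The quotient is 4593892986365 + 43841727697328*t.
Finally e_{137}(P,Q) = 35903333051612 + 67894599263515*t.

35903333051612 + 67894599263515*t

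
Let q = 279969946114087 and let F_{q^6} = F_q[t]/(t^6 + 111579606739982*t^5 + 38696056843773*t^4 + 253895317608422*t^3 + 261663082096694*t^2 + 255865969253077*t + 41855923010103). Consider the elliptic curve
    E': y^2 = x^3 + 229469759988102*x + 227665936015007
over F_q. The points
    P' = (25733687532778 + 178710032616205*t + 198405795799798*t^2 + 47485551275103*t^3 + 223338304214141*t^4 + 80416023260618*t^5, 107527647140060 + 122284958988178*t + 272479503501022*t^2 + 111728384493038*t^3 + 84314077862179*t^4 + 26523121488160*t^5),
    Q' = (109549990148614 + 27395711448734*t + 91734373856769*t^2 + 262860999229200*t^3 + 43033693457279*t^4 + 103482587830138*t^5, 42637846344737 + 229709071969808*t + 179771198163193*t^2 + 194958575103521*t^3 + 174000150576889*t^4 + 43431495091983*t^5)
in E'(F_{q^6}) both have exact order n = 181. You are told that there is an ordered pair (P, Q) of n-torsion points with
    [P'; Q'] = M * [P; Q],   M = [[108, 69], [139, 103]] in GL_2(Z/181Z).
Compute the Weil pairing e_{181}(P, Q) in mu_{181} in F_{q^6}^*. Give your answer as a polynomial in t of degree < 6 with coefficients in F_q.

242779108744343 + 20629654583204*t + 29057794940753*t^2 + 89249088180610*t^3 + 61723299334067*t^4 + 102701458233325*t^5

Alternating bilinearity on E[181] (values in mu_{181} in F_{279969946114087^6}) gives e(P',Q') = e(P,Q)^det(M).
Hence e(P,Q) = e(P',Q')^{115} where 115 = 85^{-1} mod 181.
n = 181 = (10110101)_2 (8 bits, wt 5); accumulate f_{181,P'}(Q'+S)/f_{181,P'}(S) along the 7-step ladder.
f_P(D_Q)/f_Q(D_P) = 143021102537704 + 41378583576204*t + 129346759589282*t^2 + 129153291504377*t^3 + 231019375577799*t^4 + 213915081023773*t^5.
(143021102537704 + 41378583576204*t + 129346759589282*t^2 + 129153291504377*t^3 + 231019375577799*t^4 + 213915081023773*t^5)^{115} mod (279969946114087,f) = 242779108744343 + 20629654583204*t + 29057794940753*t^2 + 89249088180610*t^3 + 61723299334067*t^4 + 102701458233325*t^5.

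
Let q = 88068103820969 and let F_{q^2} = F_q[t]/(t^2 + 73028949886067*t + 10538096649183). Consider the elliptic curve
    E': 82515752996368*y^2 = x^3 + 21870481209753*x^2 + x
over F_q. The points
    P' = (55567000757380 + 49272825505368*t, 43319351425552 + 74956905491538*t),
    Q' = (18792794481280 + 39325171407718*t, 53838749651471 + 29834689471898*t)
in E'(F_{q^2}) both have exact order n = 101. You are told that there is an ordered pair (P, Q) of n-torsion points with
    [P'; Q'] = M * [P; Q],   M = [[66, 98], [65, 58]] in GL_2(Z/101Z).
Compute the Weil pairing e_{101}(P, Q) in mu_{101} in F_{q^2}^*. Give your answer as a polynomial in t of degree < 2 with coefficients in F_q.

Alternating bilinearity on E[101] (values in mu_{101} in F_{88068103820969^2}) gives e(P',Q') = e(P,Q)^det(M).
66*58 - 98*65 = -2542; reduced mod 101: det = 84, inverse 95.
Undo Montgomery via alpha=26843112845114, beta=37891711889395: (a',b')=(76252065089173,71082757673835) over F_{88068103820969}.
n = 101 = (1100101)_2 (7 bits, wt 4); accumulate f_{101,P'}(Q'+S)/f_{101,P'}(S) along the 6-step ladder.
e_{101}(P',Q') = 80367965537656 + 9754408910407*t.
(80367965537656 + 9754408910407*t)^{95} mod (88068103820969,f) = 87872634406519 + 69715839988143*t.

87872634406519 + 69715839988143*t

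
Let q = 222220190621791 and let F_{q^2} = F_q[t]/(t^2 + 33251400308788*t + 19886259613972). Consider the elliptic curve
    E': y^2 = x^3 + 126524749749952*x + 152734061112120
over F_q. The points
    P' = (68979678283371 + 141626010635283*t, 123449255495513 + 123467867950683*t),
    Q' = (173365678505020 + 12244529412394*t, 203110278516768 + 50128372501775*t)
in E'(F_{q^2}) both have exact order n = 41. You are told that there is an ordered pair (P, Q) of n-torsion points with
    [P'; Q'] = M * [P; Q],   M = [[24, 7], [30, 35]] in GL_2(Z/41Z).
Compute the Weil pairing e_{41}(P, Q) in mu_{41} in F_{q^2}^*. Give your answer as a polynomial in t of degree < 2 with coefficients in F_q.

39565690858585 + 216669529567098*t

The 41-Weil pairing on E[41] over F_{222220190621791} is alternating-bilinear: e_{41}(P',Q') = e_{41}(P,Q)^det(M).
det M = 24*35 - 7*30 = 630 = 15 (mod 41); 15^{-1} = 11 (mod 41).
6-bit Miller (101001) on E'/F_{222220190621791} with a'=126524749749952, b'=152734061112120: accumulate tangent/chord ratios at Q'+S and P'+S'.
So e_{41}(P',Q') = 106316940810900 + 116260010196155*t.
Finally e_{41}(P,Q) = 39565690858585 + 216669529567098*t.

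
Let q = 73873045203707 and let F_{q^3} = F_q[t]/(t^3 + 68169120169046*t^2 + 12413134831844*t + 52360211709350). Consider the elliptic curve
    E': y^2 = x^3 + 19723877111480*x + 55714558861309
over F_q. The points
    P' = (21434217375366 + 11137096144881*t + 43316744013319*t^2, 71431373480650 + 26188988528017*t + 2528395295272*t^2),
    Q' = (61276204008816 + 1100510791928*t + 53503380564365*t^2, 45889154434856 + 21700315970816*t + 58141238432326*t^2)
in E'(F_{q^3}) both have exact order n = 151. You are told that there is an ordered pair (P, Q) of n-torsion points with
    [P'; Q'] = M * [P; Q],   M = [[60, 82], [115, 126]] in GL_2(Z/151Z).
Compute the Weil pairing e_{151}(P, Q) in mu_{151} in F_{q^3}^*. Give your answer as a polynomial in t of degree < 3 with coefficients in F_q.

48508358974186 + 41672199737143*t + 56467881153331*t^2

Since e_{151}(P,P)=e_{151}(Q,Q)=1 and e_{151}(Q,P)=e_{151}(P,Q)^{-1}, expanding e_{151}(60*P + 82*Q,115*P + 126*Q) leaves e(P,Q)^det(M).
det M = 60*126 - 82*115 = -1870 = 93 (mod 151); 93^{-1} = 13 (mod 151).
Double-and-add over 10010111: 8-1 doublings, 5-1 additions; each step l_{T,T}/v_{2T} or l_{T,P'}/v at Q'+S for random S.
Miller gives e_{151}(P',Q') = 3184299212051 + 16387114899971*t + 21305273018038*t^2 in F_{73873045203707^3}.
Hence e(P,Q) = 48508358974186 + 41672199737143*t + 56467881153331*t^2 in F_{73873045203707^3}^*.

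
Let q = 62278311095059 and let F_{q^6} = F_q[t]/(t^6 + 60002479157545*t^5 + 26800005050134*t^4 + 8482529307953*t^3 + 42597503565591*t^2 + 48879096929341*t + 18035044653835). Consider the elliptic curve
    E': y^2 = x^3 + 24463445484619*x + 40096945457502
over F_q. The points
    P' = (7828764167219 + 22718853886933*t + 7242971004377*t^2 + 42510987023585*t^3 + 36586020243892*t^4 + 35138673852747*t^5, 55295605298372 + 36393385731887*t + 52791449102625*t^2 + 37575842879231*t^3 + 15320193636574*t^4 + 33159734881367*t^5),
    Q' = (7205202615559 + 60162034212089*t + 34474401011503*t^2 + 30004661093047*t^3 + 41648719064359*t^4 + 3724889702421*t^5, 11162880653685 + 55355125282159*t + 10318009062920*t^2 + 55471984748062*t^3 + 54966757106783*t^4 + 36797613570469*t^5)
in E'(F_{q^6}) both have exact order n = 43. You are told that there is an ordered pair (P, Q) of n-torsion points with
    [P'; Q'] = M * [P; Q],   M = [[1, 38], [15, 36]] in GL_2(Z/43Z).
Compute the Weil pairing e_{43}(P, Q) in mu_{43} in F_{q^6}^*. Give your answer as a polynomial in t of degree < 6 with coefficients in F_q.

The 43-Weil pairing on E[43] over F_{62278311095059} is alternating-bilinear: e_{43}(P',Q') = e_{43}(P,Q)^det(M).
det M = 1*36 - 38*15 = -534 = 25 (mod 43); 25^{-1} = 31 (mod 43).
Double-and-add over 101011: 6-1 doublings, 4-1 additions; each step l_{T,T}/v_{2T} or l_{T,P'}/v at Q'+S for random S.
Miller gives e_{43}(P',Q') = 59846044521960 + 56064306595780*t + 21358029789892*t^2 + 35738907057327*t^3 + 14212498496167*t^4 + 40846614448153*t^5 in F_{62278311095059^6}.
Raise to 31: e(P,Q) = 29534194524740 + 18777639955026*t + 30759548711228*t^2 + 22295374204636*t^3 + 40225112985533*t^4 + 36412044122482*t^5 in mu_{43}.

29534194524740 + 18777639955026*t + 30759548711228*t^2 + 22295374204636*t^3 + 40225112985533*t^4 + 36412044122482*t^5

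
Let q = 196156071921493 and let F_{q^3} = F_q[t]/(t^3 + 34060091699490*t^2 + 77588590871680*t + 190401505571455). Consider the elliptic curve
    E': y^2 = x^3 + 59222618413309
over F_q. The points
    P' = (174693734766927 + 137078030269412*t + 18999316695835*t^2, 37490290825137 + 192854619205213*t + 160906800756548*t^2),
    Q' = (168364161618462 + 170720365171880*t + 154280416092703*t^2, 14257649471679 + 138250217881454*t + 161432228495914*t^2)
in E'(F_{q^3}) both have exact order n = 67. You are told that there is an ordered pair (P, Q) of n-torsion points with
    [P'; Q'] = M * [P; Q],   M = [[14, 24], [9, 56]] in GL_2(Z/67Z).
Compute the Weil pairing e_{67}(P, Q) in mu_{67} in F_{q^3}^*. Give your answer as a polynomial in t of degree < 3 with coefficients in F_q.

181137528957056 + 128618316751190*t + 63379338092747*t^2

The 67-Weil pairing on E[67] over F_{196156071921493} is alternating-bilinear: e_{67}(P',Q') = e_{67}(P,Q)^det(M).
So e_{67}(P,Q) = e_{67}(P',Q')^{44}, since 32*44 = 1 mod 67.
Build f_{67,P'} and f_{67,Q'} via the 7-bit ladder of 67=1000011_2; evaluate at shifted divisors; quotient in F_{196156071921493^3}.
The quotient is 187889234575300 + 52943657496646*t + 140422713520943*t^2.
Thus e_{67}(P,Q) = 181137528957056 + 128618316751190*t + 63379338092747*t^2.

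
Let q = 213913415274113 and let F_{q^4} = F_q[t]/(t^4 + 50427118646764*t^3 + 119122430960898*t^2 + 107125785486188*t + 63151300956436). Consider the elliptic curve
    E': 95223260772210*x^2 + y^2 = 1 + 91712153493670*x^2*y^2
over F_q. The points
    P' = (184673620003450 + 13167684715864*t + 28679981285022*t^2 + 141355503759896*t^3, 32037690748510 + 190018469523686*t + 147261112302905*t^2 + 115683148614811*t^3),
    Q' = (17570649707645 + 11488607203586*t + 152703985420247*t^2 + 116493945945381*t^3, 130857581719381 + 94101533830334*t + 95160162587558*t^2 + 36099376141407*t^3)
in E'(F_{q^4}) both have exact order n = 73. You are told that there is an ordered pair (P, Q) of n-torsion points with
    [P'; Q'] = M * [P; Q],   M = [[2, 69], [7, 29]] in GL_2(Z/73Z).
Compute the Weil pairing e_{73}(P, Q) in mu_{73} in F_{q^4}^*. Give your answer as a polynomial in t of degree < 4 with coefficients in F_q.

e_{73} is bilinear + alternating on E[73], so e_{73}(2*P + 69*Q, 7*P + 29*Q) = e_{73}(P,Q)^(2*29-69*7).
So e_{73}(P,Q) = e_{73}(P',Q')^{45}, since 13*45 = 1 mod 73.
Map (x,y)_Ed via u=(1+y)/(1-y), v=(1+y)/((1-y)x) to Montgomery A=87902211794380,B=166198508203792; then to (a',b')=(17705150269257,26176307574209).
Double-and-add over 1001001: 7-1 doublings, 3-1 additions; each step l_{T,T}/v_{2T} or l_{T,P'}/v at Q'+S for random S.
Miller gives e_{73}(P',Q') = 85378671364713 + 113168555753546*t + 127916669643922*t^2 + 45989086739022*t^3 in F_{213913415274113^4}.
Hence e(P,Q) = 128590365864009 + 41064947782445*t + 151767210847596*t^2 + 152069169597483*t^3 in F_{213913415274113^4}^*.

128590365864009 + 41064947782445*t + 151767210847596*t^2 + 152069169597483*t^3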